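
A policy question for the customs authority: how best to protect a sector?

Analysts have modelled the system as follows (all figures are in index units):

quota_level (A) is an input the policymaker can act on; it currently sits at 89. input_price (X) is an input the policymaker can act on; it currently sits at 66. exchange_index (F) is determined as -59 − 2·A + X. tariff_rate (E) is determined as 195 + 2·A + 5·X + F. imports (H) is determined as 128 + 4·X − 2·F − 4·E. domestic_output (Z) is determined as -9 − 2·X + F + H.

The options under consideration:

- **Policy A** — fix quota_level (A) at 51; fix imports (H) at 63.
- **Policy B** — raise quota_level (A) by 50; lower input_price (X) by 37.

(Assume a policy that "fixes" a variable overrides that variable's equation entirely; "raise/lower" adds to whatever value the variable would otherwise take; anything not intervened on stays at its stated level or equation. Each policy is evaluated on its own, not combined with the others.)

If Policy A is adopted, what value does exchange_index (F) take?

-95

Policy A (A := 51, H := 63):
  A = 51
  X = 66
  F = -59 − 2·51 + 66 = -95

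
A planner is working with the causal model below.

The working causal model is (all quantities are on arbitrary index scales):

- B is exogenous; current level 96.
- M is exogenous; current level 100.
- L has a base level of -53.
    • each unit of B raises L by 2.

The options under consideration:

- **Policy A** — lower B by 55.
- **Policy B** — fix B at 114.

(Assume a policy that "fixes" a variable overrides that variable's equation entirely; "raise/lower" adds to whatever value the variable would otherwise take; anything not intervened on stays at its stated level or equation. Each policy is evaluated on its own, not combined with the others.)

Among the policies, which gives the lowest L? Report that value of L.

29

Policy A (B − 55):
  B = 96 − 55 = 41
  L = -53 + 2·41 = 29
Policy B (B := 114):
  B = 114
  L = -53 + 2·114 = 175
Comparing — Policy A: L=29, Policy B: L=175. Lowest is 29 (Policy A).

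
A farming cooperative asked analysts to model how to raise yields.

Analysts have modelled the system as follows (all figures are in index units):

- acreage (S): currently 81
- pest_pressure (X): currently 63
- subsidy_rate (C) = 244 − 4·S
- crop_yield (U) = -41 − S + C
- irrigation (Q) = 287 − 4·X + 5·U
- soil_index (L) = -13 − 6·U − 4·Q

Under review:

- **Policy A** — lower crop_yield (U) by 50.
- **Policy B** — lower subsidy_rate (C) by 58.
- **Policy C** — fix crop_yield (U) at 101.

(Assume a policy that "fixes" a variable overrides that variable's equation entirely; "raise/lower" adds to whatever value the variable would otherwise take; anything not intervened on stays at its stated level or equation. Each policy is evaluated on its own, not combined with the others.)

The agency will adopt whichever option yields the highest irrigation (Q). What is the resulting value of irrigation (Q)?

Policy A (U − 50):
  S = 81
  X = 63
  C = 244 − 4·81 = -80
  U = -41 − 81 + (-80) (−50 from intervention) = -252
  Q = 287 − 4·63 + 5·(-252) = -1225
Policy B (C − 58):
  S = 81
  X = 63
  C = 244 − 4·81 (−58 from intervention) = -138
  U = -41 − 81 + (-138) = -260
  Q = 287 − 4·63 + 5·(-260) = -1265
Policy C (U := 101):
  S = 81
  X = 63
  C = 244 − 4·81 = -80
  U = 101
  Q = 287 − 4·63 + 5·101 = 540
Comparing — Policy A: Q=-1225, Policy B: Q=-1265, Policy C: Q=540. Highest is 540 (Policy C).

540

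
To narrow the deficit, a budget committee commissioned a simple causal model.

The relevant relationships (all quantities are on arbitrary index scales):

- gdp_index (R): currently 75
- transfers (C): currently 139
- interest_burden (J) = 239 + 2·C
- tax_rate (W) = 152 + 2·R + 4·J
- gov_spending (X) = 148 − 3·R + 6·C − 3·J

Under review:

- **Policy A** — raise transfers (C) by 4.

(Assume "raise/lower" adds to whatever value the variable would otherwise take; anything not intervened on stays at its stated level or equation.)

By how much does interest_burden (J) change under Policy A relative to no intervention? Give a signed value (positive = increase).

Baseline:
  C = 139
  J = 239 + 2·139 = 517
Policy A (C + 4):
  C = 139 + 4 = 143
  J = 239 + 2·143 = 525
Change in J: 525 − 517 = 8

8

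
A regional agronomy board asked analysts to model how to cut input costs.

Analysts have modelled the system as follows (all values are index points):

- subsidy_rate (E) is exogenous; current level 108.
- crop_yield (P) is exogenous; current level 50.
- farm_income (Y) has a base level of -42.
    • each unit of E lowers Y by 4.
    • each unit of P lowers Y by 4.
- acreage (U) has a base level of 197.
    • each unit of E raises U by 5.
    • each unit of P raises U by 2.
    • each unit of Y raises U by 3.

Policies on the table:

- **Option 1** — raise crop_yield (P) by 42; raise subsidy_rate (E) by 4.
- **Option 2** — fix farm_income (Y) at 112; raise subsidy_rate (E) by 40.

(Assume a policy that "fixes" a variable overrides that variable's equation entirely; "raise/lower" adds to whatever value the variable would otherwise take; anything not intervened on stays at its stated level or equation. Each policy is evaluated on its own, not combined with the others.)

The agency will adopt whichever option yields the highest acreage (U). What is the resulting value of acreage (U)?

Option 1 (P + 42, E + 4):
  E = 108 + 4 = 112
  P = 50 + 42 = 92
  Y = -42 − 4·112 − 4·92 = -858
  U = 197 + 5·112 + 2·92 + 3·(-858) = -1633
Option 2 (Y := 112, E + 40):
  E = 108 + 40 = 148
  P = 50
  Y = 112
  U = 197 + 5·148 + 2·50 + 3·112 = 1373
Comparing — Option 1: U=-1633, Option 2: U=1373. Highest is 1373 (Option 2).

1373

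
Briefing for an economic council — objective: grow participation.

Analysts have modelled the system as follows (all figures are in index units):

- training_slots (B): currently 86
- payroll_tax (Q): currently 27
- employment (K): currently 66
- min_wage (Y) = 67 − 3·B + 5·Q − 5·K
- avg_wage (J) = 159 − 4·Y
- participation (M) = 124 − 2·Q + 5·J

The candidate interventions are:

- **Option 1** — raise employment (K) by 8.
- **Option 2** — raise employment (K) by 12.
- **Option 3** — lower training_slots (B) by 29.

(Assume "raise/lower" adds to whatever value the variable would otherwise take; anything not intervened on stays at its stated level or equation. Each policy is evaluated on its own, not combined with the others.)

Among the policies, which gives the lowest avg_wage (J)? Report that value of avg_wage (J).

Option 1 (K + 8):
  B = 86
  Q = 27
  K = 66 + 8 = 74
  Y = 67 − 3·86 + 5·27 − 5·74 = -426
  J = 159 − 4·(-426) = 1863
Option 2 (K + 12):
  B = 86
  Q = 27
  K = 66 + 12 = 78
  Y = 67 − 3·86 + 5·27 − 5·78 = -446
  J = 159 − 4·(-446) = 1943
Option 3 (B − 29):
  B = 86 − 29 = 57
  Q = 27
  K = 66
  Y = 67 − 3·57 + 5·27 − 5·66 = -299
  J = 159 − 4·(-299) = 1355
Comparing — Option 1: J=1863, Option 2: J=1943, Option 3: J=1355. Lowest is 1355 (Option 3).

1355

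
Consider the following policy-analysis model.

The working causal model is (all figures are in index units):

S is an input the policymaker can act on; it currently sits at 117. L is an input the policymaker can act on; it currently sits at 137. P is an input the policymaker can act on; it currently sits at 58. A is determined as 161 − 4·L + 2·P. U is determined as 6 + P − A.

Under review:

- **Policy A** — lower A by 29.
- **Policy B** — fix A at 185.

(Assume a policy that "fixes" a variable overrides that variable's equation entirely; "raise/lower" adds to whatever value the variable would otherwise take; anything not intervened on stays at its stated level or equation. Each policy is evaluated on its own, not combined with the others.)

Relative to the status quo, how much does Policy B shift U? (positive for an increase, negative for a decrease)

-456

Baseline:
  L = 137
  P = 58
  A = 161 − 4·137 + 2·58 = -271
  U = 6 + 58 − (-271) = 335
Policy B (A := 185):
  L = 137
  P = 58
  A = 185
  U = 6 + 58 − 185 = -121
Change in U: -121 − 335 = -456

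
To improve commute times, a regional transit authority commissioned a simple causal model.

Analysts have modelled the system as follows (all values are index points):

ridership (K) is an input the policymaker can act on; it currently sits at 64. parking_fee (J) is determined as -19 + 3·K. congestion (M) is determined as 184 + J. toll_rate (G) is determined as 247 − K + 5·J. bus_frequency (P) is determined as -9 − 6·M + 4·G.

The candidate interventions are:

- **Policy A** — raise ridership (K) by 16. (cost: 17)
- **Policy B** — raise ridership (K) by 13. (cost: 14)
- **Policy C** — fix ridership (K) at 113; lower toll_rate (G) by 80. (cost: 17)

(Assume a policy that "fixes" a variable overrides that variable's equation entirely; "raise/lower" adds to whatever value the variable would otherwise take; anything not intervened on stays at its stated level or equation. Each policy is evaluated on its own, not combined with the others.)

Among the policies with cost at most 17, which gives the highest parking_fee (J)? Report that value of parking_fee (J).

Policy A (K + 16):
  K = 64 + 16 = 80
  J = -19 + 3·80 = 221
Policy B (K + 13):
  K = 64 + 13 = 77
  J = -19 + 3·77 = 212
Policy C (K := 113, G − 80):
  K = 113
  J = -19 + 3·113 = 320
Comparing — Policy A: J=221, Policy B: J=212, Policy C: J=320. Highest is 320 (Policy C).

320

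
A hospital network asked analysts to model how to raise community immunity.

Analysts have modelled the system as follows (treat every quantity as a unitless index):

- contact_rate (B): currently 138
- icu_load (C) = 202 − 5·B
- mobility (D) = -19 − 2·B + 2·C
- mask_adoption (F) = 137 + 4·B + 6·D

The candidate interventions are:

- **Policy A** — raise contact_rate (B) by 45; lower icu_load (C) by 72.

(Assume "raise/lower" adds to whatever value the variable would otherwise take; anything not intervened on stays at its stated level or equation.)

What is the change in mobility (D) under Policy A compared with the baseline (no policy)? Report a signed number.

Baseline:
  B = 138
  C = 202 − 5·138 = -488
  D = -19 − 2·138 + 2·(-488) = -1271
Policy A (B + 45, C − 72):
  B = 138 + 45 = 183
  C = 202 − 5·183 (−72 from intervention) = -785
  D = -19 − 2·183 + 2·(-785) = -1955
Change in D: -1955 − (-1271) = -684

-684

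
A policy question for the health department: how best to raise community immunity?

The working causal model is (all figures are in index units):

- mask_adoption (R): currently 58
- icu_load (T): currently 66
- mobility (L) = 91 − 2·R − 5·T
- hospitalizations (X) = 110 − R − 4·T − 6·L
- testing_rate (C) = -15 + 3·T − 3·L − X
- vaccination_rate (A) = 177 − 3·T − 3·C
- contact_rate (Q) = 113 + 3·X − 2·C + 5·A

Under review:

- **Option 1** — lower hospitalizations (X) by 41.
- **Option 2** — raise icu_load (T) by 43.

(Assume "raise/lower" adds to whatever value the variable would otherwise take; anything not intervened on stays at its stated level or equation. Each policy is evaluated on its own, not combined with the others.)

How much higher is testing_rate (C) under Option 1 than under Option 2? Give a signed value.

Option 1 (X − 41):
  R = 58
  T = 66
  L = 91 − 2·58 − 5·66 = -355
  X = 110 − 58 − 4·66 − 6·(-355) (−41 from intervention) = 1877
  C = -15 + 3·66 − 3·(-355) − 1877 = -629
Option 2 (T + 43):
  R = 58
  T = 66 + 43 = 109
  L = 91 − 2·58 − 5·109 = -570
  X = 110 − 58 − 4·109 − 6·(-570) = 3036
  C = -15 + 3·109 − 3·(-570) − 3036 = -1014
C: -629 − (-1014) = 385

385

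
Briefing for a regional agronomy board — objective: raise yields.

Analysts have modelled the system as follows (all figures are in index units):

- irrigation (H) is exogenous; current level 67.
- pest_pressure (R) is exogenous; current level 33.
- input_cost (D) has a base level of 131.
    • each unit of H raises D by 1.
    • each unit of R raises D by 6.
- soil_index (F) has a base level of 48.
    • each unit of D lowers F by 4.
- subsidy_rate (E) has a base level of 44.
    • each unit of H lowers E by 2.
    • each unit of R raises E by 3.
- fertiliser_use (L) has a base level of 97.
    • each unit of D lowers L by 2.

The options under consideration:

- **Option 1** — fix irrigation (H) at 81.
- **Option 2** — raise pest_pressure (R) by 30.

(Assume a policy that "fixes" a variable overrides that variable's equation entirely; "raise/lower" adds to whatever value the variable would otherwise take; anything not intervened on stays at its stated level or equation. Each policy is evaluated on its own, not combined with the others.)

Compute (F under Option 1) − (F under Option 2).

664

Option 1 (H := 81):
  H = 81
  R = 33
  D = 131 + 81 + 6·33 = 410
  F = 48 − 4·410 = -1592
Option 2 (R + 30):
  H = 67
  R = 33 + 30 = 63
  D = 131 + 67 + 6·63 = 576
  F = 48 − 4·576 = -2256
F: -1592 − (-2256) = 664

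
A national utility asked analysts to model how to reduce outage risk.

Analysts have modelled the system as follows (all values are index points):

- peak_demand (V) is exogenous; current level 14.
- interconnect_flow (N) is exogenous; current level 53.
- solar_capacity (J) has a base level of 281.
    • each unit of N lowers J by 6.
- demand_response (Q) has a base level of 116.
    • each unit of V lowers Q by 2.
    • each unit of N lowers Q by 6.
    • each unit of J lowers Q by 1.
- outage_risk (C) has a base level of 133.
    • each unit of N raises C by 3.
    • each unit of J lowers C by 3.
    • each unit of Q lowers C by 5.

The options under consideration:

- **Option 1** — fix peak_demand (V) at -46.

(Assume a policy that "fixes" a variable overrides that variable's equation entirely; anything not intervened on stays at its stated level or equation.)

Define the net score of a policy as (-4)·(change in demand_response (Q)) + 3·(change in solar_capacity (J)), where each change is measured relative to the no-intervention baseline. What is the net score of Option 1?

-480

Baseline:
  V = 14
  N = 53
  J = 281 − 6·53 = -37
  Q = 116 − 2·14 − 6·53 − (-37) = -193
Option 1 (V := -46):
  V = -46
  N = 53
  J = 281 − 6·53 = -37
  Q = 116 − 2·(-46) − 6·53 − (-37) = -73
ΔQ = -73 − (-193) = 120; ΔJ = -37 − (-37) = 0
Score = (-4)·120 + 3·0 = -480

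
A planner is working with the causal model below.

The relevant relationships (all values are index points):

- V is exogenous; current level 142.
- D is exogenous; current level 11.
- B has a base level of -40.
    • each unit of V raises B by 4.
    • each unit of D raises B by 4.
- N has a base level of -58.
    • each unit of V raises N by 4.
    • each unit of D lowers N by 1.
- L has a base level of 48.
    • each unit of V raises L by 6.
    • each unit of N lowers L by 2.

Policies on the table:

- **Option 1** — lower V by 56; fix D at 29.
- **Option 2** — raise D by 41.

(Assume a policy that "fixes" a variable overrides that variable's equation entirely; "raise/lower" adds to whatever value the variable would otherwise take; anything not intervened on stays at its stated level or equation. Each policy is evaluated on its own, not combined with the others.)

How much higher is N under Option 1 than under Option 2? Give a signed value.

Option 1 (V − 56, D := 29):
  V = 142 − 56 = 86
  D = 29
  N = -58 + 4·86 − 29 = 257
Option 2 (D + 41):
  V = 142
  D = 11 + 41 = 52
  N = -58 + 4·142 − 52 = 458
N: 257 − 458 = -201

-201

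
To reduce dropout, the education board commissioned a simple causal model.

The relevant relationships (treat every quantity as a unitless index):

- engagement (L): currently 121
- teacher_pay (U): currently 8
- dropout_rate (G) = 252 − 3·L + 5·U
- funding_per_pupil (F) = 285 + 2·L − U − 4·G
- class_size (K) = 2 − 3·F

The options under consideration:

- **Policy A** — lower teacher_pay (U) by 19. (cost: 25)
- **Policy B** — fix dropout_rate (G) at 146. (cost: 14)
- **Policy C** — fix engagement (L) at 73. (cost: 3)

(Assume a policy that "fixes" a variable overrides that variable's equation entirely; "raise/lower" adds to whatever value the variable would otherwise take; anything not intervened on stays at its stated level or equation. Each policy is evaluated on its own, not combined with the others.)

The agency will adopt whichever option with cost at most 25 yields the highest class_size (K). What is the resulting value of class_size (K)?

197

Policy A (U − 19):
  L = 121
  U = 8 − 19 = -11
  G = 252 − 3·121 + 5·(-11) = -166
  F = 285 + 2·121 − (-11) − 4·(-166) = 1202
  K = 2 − 3·1202 = -3604
Policy B (G := 146):
  L = 121
  U = 8
  G = 146
  F = 285 + 2·121 − 8 − 4·146 = -65
  K = 2 − 3·(-65) = 197
Policy C (L := 73):
  L = 73
  U = 8
  G = 252 − 3·73 + 5·8 = 73
  F = 285 + 2·73 − 8 − 4·73 = 131
  K = 2 − 3·131 = -391
Comparing — Policy A: K=-3604, Policy B: K=197, Policy C: K=-391. Highest is 197 (Policy B).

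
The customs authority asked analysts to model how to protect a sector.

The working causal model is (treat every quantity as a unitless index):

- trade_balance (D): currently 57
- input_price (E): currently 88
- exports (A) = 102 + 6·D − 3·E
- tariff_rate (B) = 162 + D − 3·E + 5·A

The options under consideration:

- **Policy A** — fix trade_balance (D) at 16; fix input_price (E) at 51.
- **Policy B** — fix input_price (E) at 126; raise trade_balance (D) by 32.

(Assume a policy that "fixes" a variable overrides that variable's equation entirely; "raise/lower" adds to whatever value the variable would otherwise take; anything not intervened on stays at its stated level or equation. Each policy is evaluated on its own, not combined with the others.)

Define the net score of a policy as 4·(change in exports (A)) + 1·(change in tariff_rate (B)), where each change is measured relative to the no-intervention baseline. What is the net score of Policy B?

620

Baseline:
  D = 57
  E = 88
  A = 102 + 6·57 − 3·88 = 180
  B = 162 + 57 − 3·88 + 5·180 = 855
Policy B (E := 126, D + 32):
  D = 57 + 32 = 89
  E = 126
  A = 102 + 6·89 − 3·126 = 258
  B = 162 + 89 − 3·126 + 5·258 = 1163
ΔA = 258 − 180 = 78; ΔB = 1163 − 855 = 308
Score = 4·78 + 1·308 = 620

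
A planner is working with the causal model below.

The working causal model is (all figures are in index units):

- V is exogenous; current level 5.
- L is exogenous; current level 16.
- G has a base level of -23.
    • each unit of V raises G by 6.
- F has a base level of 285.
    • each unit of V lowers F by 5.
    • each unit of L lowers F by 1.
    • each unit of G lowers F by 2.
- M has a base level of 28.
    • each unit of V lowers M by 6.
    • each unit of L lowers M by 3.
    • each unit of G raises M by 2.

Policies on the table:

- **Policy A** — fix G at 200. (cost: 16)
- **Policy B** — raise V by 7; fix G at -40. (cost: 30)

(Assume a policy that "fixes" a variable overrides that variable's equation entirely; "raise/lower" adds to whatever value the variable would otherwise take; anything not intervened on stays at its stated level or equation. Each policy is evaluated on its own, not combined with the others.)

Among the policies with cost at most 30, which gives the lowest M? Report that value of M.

-172

Policy A (G := 200):
  V = 5
  L = 16
  G = 200
  M = 28 − 6·5 − 3·16 + 2·200 = 350
Policy B (V + 7, G := -40):
  V = 5 + 7 = 12
  L = 16
  G = -40
  M = 28 − 6·12 − 3·16 + 2·(-40) = -172
Comparing — Policy A: M=350, Policy B: M=-172. Lowest is -172 (Policy B).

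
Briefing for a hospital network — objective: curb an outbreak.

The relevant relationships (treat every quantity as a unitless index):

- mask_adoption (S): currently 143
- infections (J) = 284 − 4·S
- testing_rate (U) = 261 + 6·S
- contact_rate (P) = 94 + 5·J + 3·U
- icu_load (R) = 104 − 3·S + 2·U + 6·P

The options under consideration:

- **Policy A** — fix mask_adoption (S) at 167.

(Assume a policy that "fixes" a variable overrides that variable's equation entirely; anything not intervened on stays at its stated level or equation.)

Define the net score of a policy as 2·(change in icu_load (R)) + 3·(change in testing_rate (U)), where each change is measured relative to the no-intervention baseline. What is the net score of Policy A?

288

Baseline:
  S = 143
  J = 284 − 4·143 = -288
  U = 261 + 6·143 = 1119
  P = 94 + 5·(-288) + 3·1119 = 2011
  R = 104 − 3·143 + 2·1119 + 6·2011 = 13979
Policy A (S := 167):
  S = 167
  J = 284 − 4·167 = -384
  U = 261 + 6·167 = 1263
  P = 94 + 5·(-384) + 3·1263 = 1963
  R = 104 − 3·167 + 2·1263 + 6·1963 = 13907
ΔR = 13907 − 13979 = -72; ΔU = 1263 − 1119 = 144
Score = 2·(-72) + 3·144 = 288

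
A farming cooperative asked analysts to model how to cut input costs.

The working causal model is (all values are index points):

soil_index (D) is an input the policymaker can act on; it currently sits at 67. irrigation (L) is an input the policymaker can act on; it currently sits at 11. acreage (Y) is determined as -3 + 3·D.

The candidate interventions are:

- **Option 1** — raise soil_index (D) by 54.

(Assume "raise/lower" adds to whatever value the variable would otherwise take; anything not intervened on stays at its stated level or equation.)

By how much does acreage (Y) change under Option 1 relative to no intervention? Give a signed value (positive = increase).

162

Baseline:
  D = 67
  Y = -3 + 3·67 = 198
Option 1 (D + 54):
  D = 67 + 54 = 121
  Y = -3 + 3·121 = 360
Change in Y: 360 − 198 = 162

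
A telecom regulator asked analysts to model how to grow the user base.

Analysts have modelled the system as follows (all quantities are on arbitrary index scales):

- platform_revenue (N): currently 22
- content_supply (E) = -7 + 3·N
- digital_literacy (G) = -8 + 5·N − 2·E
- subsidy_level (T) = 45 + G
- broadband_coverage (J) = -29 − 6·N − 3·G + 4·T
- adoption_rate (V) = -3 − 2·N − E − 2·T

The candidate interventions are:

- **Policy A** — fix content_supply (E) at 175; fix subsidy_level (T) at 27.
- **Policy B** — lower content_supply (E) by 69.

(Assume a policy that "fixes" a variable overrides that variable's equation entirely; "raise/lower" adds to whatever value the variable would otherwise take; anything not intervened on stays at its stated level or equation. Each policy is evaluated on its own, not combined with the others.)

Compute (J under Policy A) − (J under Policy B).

Policy A (E := 175, T := 27):
  N = 22
  E = 175
  G = -8 + 5·22 − 2·175 = -248
  T = 27
  J = -29 − 6·22 − 3·(-248) + 4·27 = 691
Policy B (E − 69):
  N = 22
  E = -7 + 3·22 (−69 from intervention) = -10
  G = -8 + 5·22 − 2·(-10) = 122
  T = 45 + 122 = 167
  J = -29 − 6·22 − 3·122 + 4·167 = 141
J: 691 − 141 = 550

550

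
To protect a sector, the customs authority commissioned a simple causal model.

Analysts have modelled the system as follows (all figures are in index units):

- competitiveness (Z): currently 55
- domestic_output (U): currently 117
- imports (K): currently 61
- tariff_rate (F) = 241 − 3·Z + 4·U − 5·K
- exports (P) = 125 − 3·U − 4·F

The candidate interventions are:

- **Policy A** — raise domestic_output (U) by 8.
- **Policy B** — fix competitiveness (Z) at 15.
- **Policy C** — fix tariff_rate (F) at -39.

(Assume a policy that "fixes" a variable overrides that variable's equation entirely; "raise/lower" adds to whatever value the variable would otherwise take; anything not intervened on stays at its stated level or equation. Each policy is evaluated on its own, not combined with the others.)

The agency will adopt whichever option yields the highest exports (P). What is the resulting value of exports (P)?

-70

Policy A (U + 8):
  Z = 55
  U = 117 + 8 = 125
  K = 61
  F = 241 − 3·55 + 4·125 − 5·61 = 271
  P = 125 − 3·125 − 4·271 = -1334
Policy B (Z := 15):
  Z = 15
  U = 117
  K = 61
  F = 241 − 3·15 + 4·117 − 5·61 = 359
  P = 125 − 3·117 − 4·359 = -1662
Policy C (F := -39):
  Z = 55
  U = 117
  K = 61
  F = -39
  P = 125 − 3·117 − 4·(-39) = -70
Comparing — Policy A: P=-1334, Policy B: P=-1662, Policy C: P=-70. Highest is -70 (Policy C).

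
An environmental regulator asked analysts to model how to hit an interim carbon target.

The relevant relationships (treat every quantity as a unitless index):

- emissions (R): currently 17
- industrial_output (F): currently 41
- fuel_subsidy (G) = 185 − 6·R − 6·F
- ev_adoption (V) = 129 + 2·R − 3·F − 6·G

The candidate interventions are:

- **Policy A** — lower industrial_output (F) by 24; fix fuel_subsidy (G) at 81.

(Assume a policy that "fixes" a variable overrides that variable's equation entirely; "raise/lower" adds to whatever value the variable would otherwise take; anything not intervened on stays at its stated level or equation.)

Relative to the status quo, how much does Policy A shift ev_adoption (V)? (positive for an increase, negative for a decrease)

-1392

Baseline:
  R = 17
  F = 41
  G = 185 − 6·17 − 6·41 = -163
  V = 129 + 2·17 − 3·41 − 6·(-163) = 1018
Policy A (F − 24, G := 81):
  R = 17
  F = 41 − 24 = 17
  G = 81
  V = 129 + 2·17 − 3·17 − 6·81 = -374
Change in V: -374 − 1018 = -1392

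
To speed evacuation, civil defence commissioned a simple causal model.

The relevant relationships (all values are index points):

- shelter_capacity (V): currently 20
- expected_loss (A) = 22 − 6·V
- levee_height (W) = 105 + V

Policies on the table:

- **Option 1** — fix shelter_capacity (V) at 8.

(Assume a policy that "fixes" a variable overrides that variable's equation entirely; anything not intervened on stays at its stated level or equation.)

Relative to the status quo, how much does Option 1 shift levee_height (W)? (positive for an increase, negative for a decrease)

Baseline:
  V = 20
  W = 105 + 20 = 125
Option 1 (V := 8):
  V = 8
  W = 105 + 8 = 113
Change in W: 113 − 125 = -12

-12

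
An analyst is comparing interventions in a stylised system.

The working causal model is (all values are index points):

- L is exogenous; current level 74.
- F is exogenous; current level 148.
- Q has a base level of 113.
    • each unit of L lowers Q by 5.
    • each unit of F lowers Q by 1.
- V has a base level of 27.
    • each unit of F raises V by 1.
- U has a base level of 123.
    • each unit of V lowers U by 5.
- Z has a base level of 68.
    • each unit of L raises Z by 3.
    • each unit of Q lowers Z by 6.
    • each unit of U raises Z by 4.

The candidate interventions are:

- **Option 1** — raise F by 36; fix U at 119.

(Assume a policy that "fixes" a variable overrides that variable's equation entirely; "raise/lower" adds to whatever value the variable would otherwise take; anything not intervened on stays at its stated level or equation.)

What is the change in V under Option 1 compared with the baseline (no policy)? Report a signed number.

36

Baseline:
  F = 148
  V = 27 + 148 = 175
Option 1 (F + 36, U := 119):
  F = 148 + 36 = 184
  V = 27 + 184 = 211
Change in V: 211 − 175 = 36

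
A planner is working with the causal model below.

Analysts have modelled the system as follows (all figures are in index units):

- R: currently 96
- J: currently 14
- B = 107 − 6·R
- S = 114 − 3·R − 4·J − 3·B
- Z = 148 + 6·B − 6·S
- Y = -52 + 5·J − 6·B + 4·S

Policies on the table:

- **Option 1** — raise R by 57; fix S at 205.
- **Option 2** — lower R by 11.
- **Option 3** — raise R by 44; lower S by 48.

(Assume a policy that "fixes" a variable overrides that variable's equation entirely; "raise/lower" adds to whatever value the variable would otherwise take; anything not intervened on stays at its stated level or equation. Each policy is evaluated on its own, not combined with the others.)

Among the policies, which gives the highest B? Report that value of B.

-403

Option 1 (R + 57, S := 205):
  R = 96 + 57 = 153
  B = 107 − 6·153 = -811
Option 2 (R − 11):
  R = 96 − 11 = 85
  B = 107 − 6·85 = -403
Option 3 (R + 44, S − 48):
  R = 96 + 44 = 140
  B = 107 − 6·140 = -733
Comparing — Option 1: B=-811, Option 2: B=-403, Option 3: B=-733. Highest is -403 (Option 2).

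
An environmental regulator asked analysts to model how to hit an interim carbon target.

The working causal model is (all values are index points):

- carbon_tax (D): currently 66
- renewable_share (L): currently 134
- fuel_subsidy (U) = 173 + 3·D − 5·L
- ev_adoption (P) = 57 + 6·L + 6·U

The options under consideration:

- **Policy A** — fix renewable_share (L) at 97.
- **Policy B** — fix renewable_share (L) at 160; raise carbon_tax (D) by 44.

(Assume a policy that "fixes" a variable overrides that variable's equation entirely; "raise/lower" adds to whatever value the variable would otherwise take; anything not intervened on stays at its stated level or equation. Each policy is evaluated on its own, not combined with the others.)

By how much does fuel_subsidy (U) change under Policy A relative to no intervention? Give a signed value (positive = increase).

Baseline:
  D = 66
  L = 134
  U = 173 + 3·66 − 5·134 = -299
Policy A (L := 97):
  D = 66
  L = 97
  U = 173 + 3·66 − 5·97 = -114
Change in U: -114 − (-299) = 185

185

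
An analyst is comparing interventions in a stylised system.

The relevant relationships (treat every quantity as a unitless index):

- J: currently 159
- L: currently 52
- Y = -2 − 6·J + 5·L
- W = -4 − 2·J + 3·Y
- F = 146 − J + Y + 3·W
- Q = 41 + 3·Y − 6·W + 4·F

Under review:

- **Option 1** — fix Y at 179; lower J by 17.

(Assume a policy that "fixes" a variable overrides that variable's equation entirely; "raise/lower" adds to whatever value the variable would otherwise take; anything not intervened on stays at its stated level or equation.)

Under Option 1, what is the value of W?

249

Option 1 (Y := 179, J − 17):
  J = 159 − 17 = 142
  L = 52
  Y = 179
  W = -4 − 2·142 + 3·179 = 249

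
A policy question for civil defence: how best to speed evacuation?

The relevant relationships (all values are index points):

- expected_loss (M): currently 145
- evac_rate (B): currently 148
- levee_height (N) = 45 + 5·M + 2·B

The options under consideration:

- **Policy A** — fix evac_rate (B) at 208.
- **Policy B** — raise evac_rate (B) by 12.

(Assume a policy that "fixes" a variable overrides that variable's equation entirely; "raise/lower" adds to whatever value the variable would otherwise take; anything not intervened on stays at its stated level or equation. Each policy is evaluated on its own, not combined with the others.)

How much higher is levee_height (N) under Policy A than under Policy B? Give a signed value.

96

Policy A (B := 208):
  M = 145
  B = 208
  N = 45 + 5·145 + 2·208 = 1186
Policy B (B + 12):
  M = 145
  B = 148 + 12 = 160
  N = 45 + 5·145 + 2·160 = 1090
N: 1186 − 1090 = 96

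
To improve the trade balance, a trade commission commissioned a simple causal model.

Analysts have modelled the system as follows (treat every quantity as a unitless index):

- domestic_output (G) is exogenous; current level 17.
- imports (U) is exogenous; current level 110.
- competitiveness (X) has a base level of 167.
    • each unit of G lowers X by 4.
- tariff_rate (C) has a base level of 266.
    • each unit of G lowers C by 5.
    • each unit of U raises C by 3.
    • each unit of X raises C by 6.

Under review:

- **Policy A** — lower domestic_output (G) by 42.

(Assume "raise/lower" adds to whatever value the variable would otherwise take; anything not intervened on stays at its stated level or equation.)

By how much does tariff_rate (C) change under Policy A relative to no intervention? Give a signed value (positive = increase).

Baseline:
  G = 17
  U = 110
  X = 167 − 4·17 = 99
  C = 266 − 5·17 + 3·110 + 6·99 = 1105
Policy A (G − 42):
  G = 17 − 42 = -25
  U = 110
  X = 167 − 4·(-25) = 267
  C = 266 − 5·(-25) + 3·110 + 6·267 = 2323
Change in C: 2323 − 1105 = 1218

1218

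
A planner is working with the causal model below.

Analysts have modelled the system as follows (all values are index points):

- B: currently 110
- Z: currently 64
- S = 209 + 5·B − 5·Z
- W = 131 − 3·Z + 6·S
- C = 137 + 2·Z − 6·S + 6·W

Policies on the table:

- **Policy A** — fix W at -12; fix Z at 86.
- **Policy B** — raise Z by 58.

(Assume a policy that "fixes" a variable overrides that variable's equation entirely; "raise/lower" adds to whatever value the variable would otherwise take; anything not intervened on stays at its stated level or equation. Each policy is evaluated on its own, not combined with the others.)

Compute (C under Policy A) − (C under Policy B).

-5178

Policy A (W := -12, Z := 86):
  B = 110
  Z = 86
  S = 209 + 5·110 − 5·86 = 329
  W = -12
  C = 137 + 2·86 − 6·329 + 6·(-12) = -1737
Policy B (Z + 58):
  B = 110
  Z = 64 + 58 = 122
  S = 209 + 5·110 − 5·122 = 149
  W = 131 − 3·122 + 6·149 = 659
  C = 137 + 2·122 − 6·149 + 6·659 = 3441
C: -1737 − 3441 = -5178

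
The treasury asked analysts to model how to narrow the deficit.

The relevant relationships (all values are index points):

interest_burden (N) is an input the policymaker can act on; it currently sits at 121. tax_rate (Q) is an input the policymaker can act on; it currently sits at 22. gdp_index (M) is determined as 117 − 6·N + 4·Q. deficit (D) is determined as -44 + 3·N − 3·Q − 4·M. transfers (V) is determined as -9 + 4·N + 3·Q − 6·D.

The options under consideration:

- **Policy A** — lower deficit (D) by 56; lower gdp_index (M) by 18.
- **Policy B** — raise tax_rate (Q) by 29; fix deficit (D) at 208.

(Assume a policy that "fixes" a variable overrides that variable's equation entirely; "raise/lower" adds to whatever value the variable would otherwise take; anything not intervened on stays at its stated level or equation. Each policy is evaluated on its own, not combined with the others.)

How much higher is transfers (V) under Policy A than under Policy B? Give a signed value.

-12957

Policy A (D − 56, M − 18):
  N = 121
  Q = 22
  M = 117 − 6·121 + 4·22 (−18 from intervention) = -539
  D = -44 + 3·121 − 3·22 − 4·(-539) (−56 from intervention) = 2353
  V = -9 + 4·121 + 3·22 − 6·2353 = -13577
Policy B (Q + 29, D := 208):
  N = 121
  Q = 22 + 29 = 51
  M = 117 − 6·121 + 4·51 = -405
  D = 208
  V = -9 + 4·121 + 3·51 − 6·208 = -620
V: -13577 − (-620) = -12957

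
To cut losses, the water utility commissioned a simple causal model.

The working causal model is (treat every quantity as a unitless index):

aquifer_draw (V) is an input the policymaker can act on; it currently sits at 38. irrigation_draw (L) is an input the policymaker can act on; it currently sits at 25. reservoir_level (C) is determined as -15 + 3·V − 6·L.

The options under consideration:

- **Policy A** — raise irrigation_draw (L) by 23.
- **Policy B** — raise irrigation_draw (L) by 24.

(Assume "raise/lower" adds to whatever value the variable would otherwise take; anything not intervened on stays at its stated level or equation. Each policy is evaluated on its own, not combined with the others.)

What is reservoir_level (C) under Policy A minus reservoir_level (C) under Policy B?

6

Policy A (L + 23):
  V = 38
  L = 25 + 23 = 48
  C = -15 + 3·38 − 6·48 = -189
Policy B (L + 24):
  V = 38
  L = 25 + 24 = 49
  C = -15 + 3·38 − 6·49 = -195
C: -189 − (-195) = 6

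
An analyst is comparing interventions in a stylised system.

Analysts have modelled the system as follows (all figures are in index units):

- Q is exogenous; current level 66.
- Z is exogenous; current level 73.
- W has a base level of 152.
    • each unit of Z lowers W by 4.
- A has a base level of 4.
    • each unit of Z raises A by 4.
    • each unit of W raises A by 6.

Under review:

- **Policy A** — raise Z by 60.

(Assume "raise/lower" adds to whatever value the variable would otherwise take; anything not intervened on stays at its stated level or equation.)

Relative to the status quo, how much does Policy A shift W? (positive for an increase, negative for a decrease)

-240

Baseline:
  Z = 73
  W = 152 − 4·73 = -140
Policy A (Z + 60):
  Z = 73 + 60 = 133
  W = 152 − 4·133 = -380
Change in W: -380 − (-140) = -240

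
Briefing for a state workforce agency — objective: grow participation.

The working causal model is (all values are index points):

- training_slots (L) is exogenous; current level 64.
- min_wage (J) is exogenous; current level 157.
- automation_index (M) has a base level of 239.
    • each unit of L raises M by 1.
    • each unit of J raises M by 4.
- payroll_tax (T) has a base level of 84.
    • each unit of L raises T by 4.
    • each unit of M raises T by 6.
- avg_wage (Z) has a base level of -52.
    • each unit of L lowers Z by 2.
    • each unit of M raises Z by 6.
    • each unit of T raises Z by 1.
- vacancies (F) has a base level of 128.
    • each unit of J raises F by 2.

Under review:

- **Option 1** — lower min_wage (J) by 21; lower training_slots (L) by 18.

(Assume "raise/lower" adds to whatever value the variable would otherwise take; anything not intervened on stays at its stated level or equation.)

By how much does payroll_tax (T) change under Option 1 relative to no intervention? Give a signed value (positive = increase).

-684

Baseline:
  L = 64
  J = 157
  M = 239 + 64 + 4·157 = 931
  T = 84 + 4·64 + 6·931 = 5926
Option 1 (J − 21, L − 18):
  L = 64 − 18 = 46
  J = 157 − 21 = 136
  M = 239 + 46 + 4·136 = 829
  T = 84 + 4·46 + 6·829 = 5242
Change in T: 5242 − 5926 = -684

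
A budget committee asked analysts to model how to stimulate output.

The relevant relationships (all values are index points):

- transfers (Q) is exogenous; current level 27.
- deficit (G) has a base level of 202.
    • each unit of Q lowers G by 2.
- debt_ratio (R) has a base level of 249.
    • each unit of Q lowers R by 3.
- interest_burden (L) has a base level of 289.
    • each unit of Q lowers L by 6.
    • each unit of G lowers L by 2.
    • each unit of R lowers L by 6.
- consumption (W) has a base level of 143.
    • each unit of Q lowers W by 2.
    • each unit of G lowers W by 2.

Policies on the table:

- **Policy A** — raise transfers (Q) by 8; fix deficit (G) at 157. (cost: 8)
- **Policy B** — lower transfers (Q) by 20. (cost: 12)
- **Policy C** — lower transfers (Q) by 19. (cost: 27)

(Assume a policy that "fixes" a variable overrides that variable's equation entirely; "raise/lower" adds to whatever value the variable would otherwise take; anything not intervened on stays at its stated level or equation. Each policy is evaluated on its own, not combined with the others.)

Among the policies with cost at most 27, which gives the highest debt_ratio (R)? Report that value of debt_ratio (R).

228

Policy A (Q + 8, G := 157):
  Q = 27 + 8 = 35
  R = 249 − 3·35 = 144
Policy B (Q − 20):
  Q = 27 − 20 = 7
  R = 249 − 3·7 = 228
Policy C (Q − 19):
  Q = 27 − 19 = 8
  R = 249 − 3·8 = 225
Comparing — Policy A: R=144, Policy B: R=228, Policy C: R=225. Highest is 228 (Policy B).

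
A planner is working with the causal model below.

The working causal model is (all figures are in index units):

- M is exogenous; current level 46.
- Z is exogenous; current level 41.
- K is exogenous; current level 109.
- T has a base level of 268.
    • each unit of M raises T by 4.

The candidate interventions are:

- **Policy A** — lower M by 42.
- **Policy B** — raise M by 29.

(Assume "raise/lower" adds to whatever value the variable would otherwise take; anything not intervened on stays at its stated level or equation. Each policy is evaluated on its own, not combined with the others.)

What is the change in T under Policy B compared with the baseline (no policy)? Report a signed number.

Baseline:
  M = 46
  T = 268 + 4·46 = 452
Policy B (M + 29):
  M = 46 + 29 = 75
  T = 268 + 4·75 = 568
Change in T: 568 − 452 = 116

116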